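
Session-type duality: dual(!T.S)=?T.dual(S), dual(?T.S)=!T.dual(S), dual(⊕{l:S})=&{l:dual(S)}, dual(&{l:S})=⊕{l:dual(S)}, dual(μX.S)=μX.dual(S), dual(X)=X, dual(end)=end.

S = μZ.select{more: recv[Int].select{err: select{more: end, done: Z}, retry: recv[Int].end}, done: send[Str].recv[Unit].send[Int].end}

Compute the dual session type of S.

μZ → μZ  (μ self-dual)
  select{more,done} → offer{more,done}  (select→offer)
    • more:
      recv[Int] → send[Int]
        select{err,retry} → offer{err,retry}  (select→offer)
          • err:
            select{more,done} → offer{more,done}  (select→offer)
              • more:
                dual(end) = end
              • done:
                dual(Z) = Z
          • retry:
            recv[Int] → send[Int]
              dual(end) = end
    • done:
      send[Str] → recv[Str]
        recv[Unit] → send[Unit]
          send[Int] → recv[Int]
            dual(end) = end

μZ.offer{more: send[Int].offer{err: offer{more: end, done: Z}, retry: send[Int].end}, done: recv[Str].send[Unit].recv[Int].end}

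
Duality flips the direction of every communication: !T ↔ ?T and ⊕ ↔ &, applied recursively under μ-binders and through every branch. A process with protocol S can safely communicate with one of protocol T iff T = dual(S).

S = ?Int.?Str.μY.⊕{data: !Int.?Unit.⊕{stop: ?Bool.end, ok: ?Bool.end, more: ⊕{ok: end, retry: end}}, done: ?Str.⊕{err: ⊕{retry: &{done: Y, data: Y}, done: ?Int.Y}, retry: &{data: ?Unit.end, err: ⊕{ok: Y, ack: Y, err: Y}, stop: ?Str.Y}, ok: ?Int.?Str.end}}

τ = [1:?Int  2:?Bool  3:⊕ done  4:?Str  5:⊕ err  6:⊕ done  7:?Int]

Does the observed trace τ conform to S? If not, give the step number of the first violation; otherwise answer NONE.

2

step 1: ?Int  ok  state: ?Str.μY.…
step 2: got ?Bool, protocol expects ?Str  ✗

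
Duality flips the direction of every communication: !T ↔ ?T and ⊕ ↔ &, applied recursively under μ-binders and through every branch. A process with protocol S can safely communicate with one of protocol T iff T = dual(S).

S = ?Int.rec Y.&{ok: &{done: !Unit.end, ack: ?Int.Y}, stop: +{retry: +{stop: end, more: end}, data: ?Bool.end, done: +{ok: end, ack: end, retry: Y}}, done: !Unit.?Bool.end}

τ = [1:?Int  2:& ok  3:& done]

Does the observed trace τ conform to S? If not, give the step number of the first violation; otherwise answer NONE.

[1] ?Int  ok  cont: rec Y.…
[2] & ok  ok  cont: &{done: !Unit.end, ack: ?Int.rec Y.…}
[3] & done  ok  cont: !Unit.end
τ conforms to S (length 3)

NONE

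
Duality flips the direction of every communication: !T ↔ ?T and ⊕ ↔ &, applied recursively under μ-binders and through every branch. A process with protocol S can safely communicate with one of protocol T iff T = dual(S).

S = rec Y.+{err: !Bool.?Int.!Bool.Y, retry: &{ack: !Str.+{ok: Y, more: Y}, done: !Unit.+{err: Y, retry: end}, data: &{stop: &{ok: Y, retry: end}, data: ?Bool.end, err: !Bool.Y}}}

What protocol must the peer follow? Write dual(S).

rec Y.&{err: ?Bool.!Int.?Bool.Y, retry: +{ack: ?Str.&{ok: Y, more: Y}, done: ?Unit.&{err: Y, retry: end}, data: +{stop: +{ok: Y, retry: end}, data: !Bool.end, err: ?Bool.Y}}}

rec Y ↦ rec Y  (μ self-dual)
  +{err,retry} ↦ &{err,retry}  (select→offer)
    [err]
      !Bool ↦ ?Bool
        ?Int ↦ !Int
          !Bool ↦ ?Bool
            dual(Y) = Y
    [retry]
      &{ack,done,data} ↦ +{ack,done,data}  (external→internal)
        [ack]
          !Str ↦ ?Str
            +{ok,more} ↦ &{ok,more}  (select→offer)
              [ok]
                dual(Y) = Y
              [more]
                dual(Y) = Y
        [done]
          !Unit ↦ ?Unit
            +{err,retry} ↦ &{err,retry}  (select→offer)
              [err]
                dual(Y) = Y
              [retry]
                dual(end) = end
        [data]
          &{stop,data,err} ↦ +{stop,data,err}  (external→internal)
            [stop]
              &{ok,retry} ↦ +{ok,retry}  (external→internal)
                [ok]
                  dual(Y) = Y
                [retry]
                  dual(end) = end
            [data]
              ?Bool ↦ !Bool
                dual(end) = end
            [err]
              !Bool ↦ ?Bool
                dual(Y) = Y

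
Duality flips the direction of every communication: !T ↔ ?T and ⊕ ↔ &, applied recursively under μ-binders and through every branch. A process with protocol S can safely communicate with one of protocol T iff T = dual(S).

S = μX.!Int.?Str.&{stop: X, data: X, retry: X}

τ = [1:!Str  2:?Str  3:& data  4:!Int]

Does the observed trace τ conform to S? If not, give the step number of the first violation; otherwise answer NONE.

1

step 1: got !Str, protocol expects !Int  ✗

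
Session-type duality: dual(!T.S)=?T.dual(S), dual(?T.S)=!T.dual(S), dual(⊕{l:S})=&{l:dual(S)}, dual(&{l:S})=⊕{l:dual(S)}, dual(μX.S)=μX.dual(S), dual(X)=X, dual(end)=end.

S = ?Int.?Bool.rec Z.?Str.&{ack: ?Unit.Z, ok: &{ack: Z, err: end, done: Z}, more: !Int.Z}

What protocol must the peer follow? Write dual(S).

?Int → !Int
  ?Bool → !Bool
    rec Z → rec Z  (binder kept)
      ?Str → !Str
        &{ack,ok,more} → +{ack,ok,more}  (external→internal)
          case ack:
            ?Unit → !Unit
              Z ↦ Z
          case ok:
            &{ack,err,done} → +{ack,err,done}  (external→internal)
              case ack:
                Z ↦ Z
              case err:
                end ↦ end
              case done:
                Z ↦ Z
          case more:
            !Int → ?Int
              Z ↦ Z

!Int.!Bool.rec Z.!Str.+{ack: !Unit.Z, ok: +{ack: Z, err: end, done: Z}, more: ?Int.Z}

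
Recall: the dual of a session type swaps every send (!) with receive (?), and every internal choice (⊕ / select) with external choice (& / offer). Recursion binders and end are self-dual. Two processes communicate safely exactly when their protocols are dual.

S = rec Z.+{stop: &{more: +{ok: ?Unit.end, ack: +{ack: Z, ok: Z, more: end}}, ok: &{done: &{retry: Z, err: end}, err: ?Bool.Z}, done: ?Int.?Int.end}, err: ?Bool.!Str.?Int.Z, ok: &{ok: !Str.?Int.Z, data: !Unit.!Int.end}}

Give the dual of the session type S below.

rec Z = rec Z  (rec unchanged)
  +{stop,err,ok} = &{stop,err,ok}  (⊕→&)
    case stop:
      &{more,ok,done} = +{more,ok,done}  (&→⊕)
        case more:
          +{ok,ack} = &{ok,ack}  (⊕→&)
            case ok:
              ?Unit = !Unit
                dual(end) = end
            case ack:
              +{ack,ok,more} = &{ack,ok,more}  (⊕→&)
                case ack:
                  dual(Z) = Z
                case ok:
                  dual(Z) = Z
                case more:
                  dual(end) = end
        case ok:
          &{done,err} = +{done,err}  (&→⊕)
            case done:
              &{retry,err} = +{retry,err}  (&→⊕)
                case retry:
                  dual(Z) = Z
                case err:
                  dual(end) = end
            case err:
              ?Bool = !Bool
                dual(Z) = Z
        case done:
          ?Int = !Int
            ?Int = !Int
              dual(end) = end
    case err:
      ?Bool = !Bool
        !Str = ?Str
          ?Int = !Int
            dual(Z) = Z
    case ok:
      &{ok,data} = +{ok,data}  (&→⊕)
        case ok:
          !Str = ?Str
            ?Int = !Int
              dual(Z) = Z
        case data:
          !Unit = ?Unit
            !Int = ?Int
              dual(end) = end

rec Z.&{stop: +{more: &{ok: !Unit.end, ack: &{ack: Z, ok: Z, more: end}}, ok: +{done: +{retry: Z, err: end}, err: !Bool.Z}, done: !Int.!Int.end}, err: !Bool.?Str.!Int.Z, ok: +{ok: ?Str.!Int.Z, data: ?Unit.?Int.end}}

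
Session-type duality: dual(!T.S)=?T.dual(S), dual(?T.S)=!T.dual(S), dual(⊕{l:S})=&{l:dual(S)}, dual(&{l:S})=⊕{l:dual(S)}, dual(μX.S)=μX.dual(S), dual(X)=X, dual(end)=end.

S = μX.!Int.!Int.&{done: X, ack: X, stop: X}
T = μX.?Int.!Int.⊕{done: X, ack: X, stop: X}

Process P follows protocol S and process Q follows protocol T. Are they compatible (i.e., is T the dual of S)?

μX vs μX  ✓ (rec unchanged)
  !Int vs ?Int  ✓
    !Int vs !Int  ✗ same direction on both sides — not dual

NO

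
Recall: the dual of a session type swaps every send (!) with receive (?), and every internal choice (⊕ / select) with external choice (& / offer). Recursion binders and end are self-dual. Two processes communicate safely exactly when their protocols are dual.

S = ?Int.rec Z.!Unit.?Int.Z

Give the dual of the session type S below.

?Int = !Int
  rec Z = rec Z  (rec unchanged)
    !Unit = ?Unit
      ?Int = !Int
        dual(Z) = Z

!Int.rec Z.?Unit.!Int.Z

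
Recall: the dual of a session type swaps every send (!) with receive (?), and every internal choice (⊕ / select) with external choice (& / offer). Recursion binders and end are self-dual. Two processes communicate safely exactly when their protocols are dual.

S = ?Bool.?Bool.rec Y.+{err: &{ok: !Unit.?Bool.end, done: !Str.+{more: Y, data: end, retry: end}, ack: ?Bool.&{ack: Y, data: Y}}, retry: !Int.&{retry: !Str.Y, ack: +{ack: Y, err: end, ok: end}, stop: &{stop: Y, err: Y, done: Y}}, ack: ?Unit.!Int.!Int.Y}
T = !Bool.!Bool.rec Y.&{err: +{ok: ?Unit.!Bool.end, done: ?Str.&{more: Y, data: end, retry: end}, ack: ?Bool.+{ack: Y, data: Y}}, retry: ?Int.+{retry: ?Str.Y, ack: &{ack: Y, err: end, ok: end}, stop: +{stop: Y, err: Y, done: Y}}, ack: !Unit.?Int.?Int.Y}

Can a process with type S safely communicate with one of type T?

NO

?Bool vs !Bool  ok
  ?Bool vs !Bool  ok
    rec Y vs rec Y  ok (rec unchanged)
      +{err,retry,ack} vs &{err,retry,ack}  ok same labels
        • err:
          &{ok,done,ack} vs +{ok,done,ack}  ok same labels
            • ok:
              !Unit vs ?Unit  ok
                ?Bool vs !Bool  ok
                  end vs end  ok
            • done:
              !Str vs ?Str  ok
                +{more,data,retry} vs &{more,data,retry}  ok same labels
                  • more:
                    Y vs Y  ok
                  • data:
                    end vs end  ok
                  • retry:
                    end vs end  ok
            • ack:
              ?Bool vs ?Bool  ✗ same direction on both sides — not dual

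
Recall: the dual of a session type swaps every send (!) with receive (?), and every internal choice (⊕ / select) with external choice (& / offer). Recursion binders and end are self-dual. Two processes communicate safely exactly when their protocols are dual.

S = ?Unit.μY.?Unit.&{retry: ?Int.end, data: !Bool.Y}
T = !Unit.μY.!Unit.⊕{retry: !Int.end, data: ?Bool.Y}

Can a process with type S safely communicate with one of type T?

?Unit vs !Unit  ok
  μY vs μY  ok (rec unchanged)
    ?Unit vs !Unit  ok
      &{retry,data} vs ⊕{retry,data}  ok labels match
        case retry:
          ?Int vs !Int  ok
            end vs end  ok
        case data:
          !Bool vs ?Bool  ok
            Y vs Y  ok

YES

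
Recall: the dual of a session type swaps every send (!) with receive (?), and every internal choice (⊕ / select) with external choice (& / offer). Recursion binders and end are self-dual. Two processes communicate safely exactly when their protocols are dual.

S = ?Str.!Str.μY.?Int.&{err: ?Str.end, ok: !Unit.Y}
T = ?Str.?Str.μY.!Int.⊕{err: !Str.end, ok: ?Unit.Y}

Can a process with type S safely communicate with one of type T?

NO

?Str | ?Str  ✗ same direction on both sides — not dual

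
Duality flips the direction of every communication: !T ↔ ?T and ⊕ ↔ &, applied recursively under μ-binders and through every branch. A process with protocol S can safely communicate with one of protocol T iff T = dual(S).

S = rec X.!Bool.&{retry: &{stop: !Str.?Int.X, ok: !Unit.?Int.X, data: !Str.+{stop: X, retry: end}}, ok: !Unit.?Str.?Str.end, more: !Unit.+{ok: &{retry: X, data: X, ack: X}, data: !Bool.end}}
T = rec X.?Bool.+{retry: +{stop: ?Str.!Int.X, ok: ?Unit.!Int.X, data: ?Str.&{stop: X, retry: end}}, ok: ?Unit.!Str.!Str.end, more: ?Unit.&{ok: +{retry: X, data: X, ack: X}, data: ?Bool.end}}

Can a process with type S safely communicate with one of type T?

YES

rec X ‖ rec X  ✓ (μ self-dual)
  !Bool ‖ ?Bool  ✓
    &{retry,ok,more} ‖ +{retry,ok,more}  ✓ labels match
      • retry:
        &{stop,ok,data} ‖ +{stop,ok,data}  ✓ labels match
          • stop:
            !Str ‖ ?Str  ✓
              ?Int ‖ !Int  ✓
                X ‖ X  ✓
          • ok:
            !Unit ‖ ?Unit  ✓
              ?Int ‖ !Int  ✓
                X ‖ X  ✓
          • data:
            !Str ‖ ?Str  ✓
              +{stop,retry} ‖ &{stop,retry}  ✓ labels match
                • stop:
                  X ‖ X  ✓
                • retry:
                  end ‖ end  ✓
      • ok:
        !Unit ‖ ?Unit  ✓
          ?Str ‖ !Str  ✓
            ?Str ‖ !Str  ✓
              end ‖ end  ✓
      • more:
        !Unit ‖ ?Unit  ✓
          +{ok,data} ‖ &{ok,data}  ✓ labels match
            • ok:
              &{retry,data,ack} ‖ +{retry,data,ack}  ✓ labels match
                • retry:
                  X ‖ X  ✓
                • data:
                  X ‖ X  ✓
                • ack:
                  X ‖ X  ✓
            • data:
              !Bool ‖ ?Bool  ✓
                end ‖ end  ✓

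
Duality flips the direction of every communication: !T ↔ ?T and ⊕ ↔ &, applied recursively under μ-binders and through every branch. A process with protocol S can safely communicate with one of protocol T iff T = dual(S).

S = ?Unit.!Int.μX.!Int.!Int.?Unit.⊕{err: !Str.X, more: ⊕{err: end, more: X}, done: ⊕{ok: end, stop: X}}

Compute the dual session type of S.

!Unit.?Int.μX.?Int.?Int.!Unit.&{err: ?Str.X, more: &{err: end, more: X}, done: &{ok: end, stop: X}}

?Unit = !Unit
  !Int = ?Int
    μX = μX  (rec unchanged)
      !Int = ?Int
        !Int = ?Int
          ?Unit = !Unit
            ⊕{err,more,done} = &{err,more,done}  (select→offer)
              case err:
                !Str = ?Str
                  dual(X) = X
              case more:
                ⊕{err,more} = &{err,more}  (select→offer)
                  case err:
                    dual(end) = end
                  case more:
                    dual(X) = X
              case done:
                ⊕{ok,stop} = &{ok,stop}  (select→offer)
                  case ok:
                    dual(end) = end
                  case stop:
                    dual(X) = X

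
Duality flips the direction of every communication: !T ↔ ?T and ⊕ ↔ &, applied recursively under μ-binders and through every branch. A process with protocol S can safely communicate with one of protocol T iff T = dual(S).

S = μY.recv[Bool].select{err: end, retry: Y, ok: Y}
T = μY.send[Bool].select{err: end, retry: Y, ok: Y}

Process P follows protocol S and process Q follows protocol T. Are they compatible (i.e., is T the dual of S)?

NO

μY ‖ μY  ✓ (binder kept)
  recv[Bool] ‖ send[Bool]  ✓
    select{err,retry,ok} ‖ select{err,retry,ok}  ✗ choice polarity not flipped — not dual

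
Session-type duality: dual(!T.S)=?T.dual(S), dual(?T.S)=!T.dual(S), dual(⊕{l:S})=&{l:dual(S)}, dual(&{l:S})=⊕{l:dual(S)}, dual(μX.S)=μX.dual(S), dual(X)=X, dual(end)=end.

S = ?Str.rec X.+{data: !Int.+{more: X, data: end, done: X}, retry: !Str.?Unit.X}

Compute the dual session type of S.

?Str = !Str
  rec X = rec X  (μ self-dual)
    +{data,retry} = &{data,retry}  (⊕→&)
      [data]
        !Int = ?Int
          +{more,data,done} = &{more,data,done}  (⊕→&)
            [more]
              X ↦ X
            [data]
              end ↦ end
            [done]
              X ↦ X
      [retry]
        !Str = ?Str
          ?Unit = !Unit
            X ↦ X

!Str.rec X.&{data: ?Int.&{more: X, data: end, done: X}, retry: ?Str.!Unit.X}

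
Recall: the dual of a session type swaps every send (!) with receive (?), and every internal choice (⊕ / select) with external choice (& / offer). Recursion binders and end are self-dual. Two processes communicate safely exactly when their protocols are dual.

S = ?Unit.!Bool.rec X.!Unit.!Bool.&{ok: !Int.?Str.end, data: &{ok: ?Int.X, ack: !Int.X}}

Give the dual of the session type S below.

!Unit.?Bool.rec X.?Unit.?Bool.+{ok: ?Int.!Str.end, data: +{ok: !Int.X, ack: ?Int.X}}

?Unit = !Unit
  !Bool = ?Bool
    rec X = rec X  (μ self-dual)
      !Unit = ?Unit
        !Bool = ?Bool
          &{ok,data} = +{ok,data}  (external→internal)
            case ok:
              !Int = ?Int
                ?Str = !Str
                  end ↦ end
            case data:
              &{ok,ack} = +{ok,ack}  (external→internal)
                case ok:
                  ?Int = !Int
                    X ↦ X
                case ack:
                  !Int = ?Int
                    X ↦ X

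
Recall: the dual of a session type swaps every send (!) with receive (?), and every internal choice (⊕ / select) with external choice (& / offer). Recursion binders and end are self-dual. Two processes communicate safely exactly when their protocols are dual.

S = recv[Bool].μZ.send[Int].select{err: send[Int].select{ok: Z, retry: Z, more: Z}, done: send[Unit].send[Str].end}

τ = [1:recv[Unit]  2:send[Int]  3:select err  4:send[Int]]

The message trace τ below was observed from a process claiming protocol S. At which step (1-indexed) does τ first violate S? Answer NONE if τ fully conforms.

1

@1 got recv[Unit], protocol expects recv[Bool]  ✗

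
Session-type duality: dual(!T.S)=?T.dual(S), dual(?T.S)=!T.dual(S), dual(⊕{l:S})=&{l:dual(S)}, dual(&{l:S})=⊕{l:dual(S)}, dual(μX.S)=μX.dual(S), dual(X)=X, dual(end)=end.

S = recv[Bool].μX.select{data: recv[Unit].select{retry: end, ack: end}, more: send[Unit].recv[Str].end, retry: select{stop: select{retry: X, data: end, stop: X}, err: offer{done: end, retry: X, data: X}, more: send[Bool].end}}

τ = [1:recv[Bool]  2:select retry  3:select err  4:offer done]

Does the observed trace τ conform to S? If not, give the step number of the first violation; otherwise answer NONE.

step 1: recv[Bool]  ok  now at μX.…
step 2: select retry  ok  now at select{stop: select{retry: μX.…, data: end, stop: μX.…}, err: offer{done: end, retry: μX.…, data: μX.…}, more: send[Bool].end}
step 3: select err  ok  now at offer{done: end, retry: μX.…, data: μX.…}
step 4: offer done  ok  now at end
τ conforms to S (length 4)

NONE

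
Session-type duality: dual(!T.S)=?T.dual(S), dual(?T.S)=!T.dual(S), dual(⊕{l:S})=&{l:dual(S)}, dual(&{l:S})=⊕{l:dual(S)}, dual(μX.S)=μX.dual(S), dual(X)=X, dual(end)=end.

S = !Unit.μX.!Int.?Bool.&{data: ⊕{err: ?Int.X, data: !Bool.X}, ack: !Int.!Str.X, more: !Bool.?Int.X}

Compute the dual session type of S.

!Unit ↦ ?Unit
  μX ↦ μX  (rec unchanged)
    !Int ↦ ?Int
      ?Bool ↦ !Bool
        &{data,ack,more} ↦ ⊕{data,ack,more}  (offer→select)
          • data:
            ⊕{err,data} ↦ &{err,data}  (internal→external)
              • err:
                ?Int ↦ !Int
                  X ↦ X
              • data:
                !Bool ↦ ?Bool
                  X ↦ X
          • ack:
            !Int ↦ ?Int
              !Str ↦ ?Str
                X ↦ X
          • more:
            !Bool ↦ ?Bool
              ?Int ↦ !Int
                X ↦ X

?Unit.μX.?Int.!Bool.⊕{data: &{err: !Int.X, data: ?Bool.X}, ack: ?Int.?Str.X, more: ?Bool.!Int.X}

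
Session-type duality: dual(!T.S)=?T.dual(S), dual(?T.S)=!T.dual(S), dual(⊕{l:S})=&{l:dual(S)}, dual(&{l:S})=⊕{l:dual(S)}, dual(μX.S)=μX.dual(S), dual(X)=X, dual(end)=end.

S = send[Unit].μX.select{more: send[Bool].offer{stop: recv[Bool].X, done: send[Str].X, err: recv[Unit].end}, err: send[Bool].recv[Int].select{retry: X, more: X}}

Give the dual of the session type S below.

recv[Unit].μX.offer{more: recv[Bool].select{stop: send[Bool].X, done: recv[Str].X, err: send[Unit].end}, err: recv[Bool].send[Int].offer{retry: X, more: X}}

send[Unit] ↦ recv[Unit]
  μX ↦ μX  (rec unchanged)
    select{more,err} ↦ offer{more,err}  (⊕→&)
      case more:
        send[Bool] ↦ recv[Bool]
          offer{stop,done,err} ↦ select{stop,done,err}  (offer→select)
            case stop:
              recv[Bool] ↦ send[Bool]
                X self-dual
            case done:
              send[Str] ↦ recv[Str]
                X self-dual
            case err:
              recv[Unit] ↦ send[Unit]
                end self-dual
      case err:
        send[Bool] ↦ recv[Bool]
          recv[Int] ↦ send[Int]
            select{retry,more} ↦ offer{retry,more}  (⊕→&)
              case retry:
                X self-dual
              case more:
                X self-dual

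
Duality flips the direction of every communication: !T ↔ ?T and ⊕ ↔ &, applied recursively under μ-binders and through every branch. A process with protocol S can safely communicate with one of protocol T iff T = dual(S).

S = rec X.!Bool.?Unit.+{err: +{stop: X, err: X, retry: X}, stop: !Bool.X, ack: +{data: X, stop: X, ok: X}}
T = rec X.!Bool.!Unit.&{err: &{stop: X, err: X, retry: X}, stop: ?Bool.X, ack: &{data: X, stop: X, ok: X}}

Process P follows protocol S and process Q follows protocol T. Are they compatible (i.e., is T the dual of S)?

NO

rec X | rec X  ok (μ self-dual)
  !Bool | !Bool  ✗ same direction on both sides — not dual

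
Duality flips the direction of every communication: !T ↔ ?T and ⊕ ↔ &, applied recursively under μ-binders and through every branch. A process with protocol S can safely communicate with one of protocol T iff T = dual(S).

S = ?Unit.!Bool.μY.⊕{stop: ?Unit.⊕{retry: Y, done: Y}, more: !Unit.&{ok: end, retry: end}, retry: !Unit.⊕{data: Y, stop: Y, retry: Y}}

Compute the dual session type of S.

!Unit.?Bool.μY.&{stop: !Unit.&{retry: Y, done: Y}, more: ?Unit.⊕{ok: end, retry: end}, retry: ?Unit.&{data: Y, stop: Y, retry: Y}}

?Unit ↦ !Unit
  !Bool ↦ ?Bool
    μY ↦ μY  (μ self-dual)
      ⊕{stop,more,retry} ↦ &{stop,more,retry}  (select→offer)
        case stop:
          ?Unit ↦ !Unit
            ⊕{retry,done} ↦ &{retry,done}  (select→offer)
              case retry:
                Y self-dual
              case done:
                Y self-dual
        case more:
          !Unit ↦ ?Unit
            &{ok,retry} ↦ ⊕{ok,retry}  (external→internal)
              case ok:
                end self-dual
              case retry:
                end self-dual
        case retry:
          !Unit ↦ ?Unit
            ⊕{data,stop,retry} ↦ &{data,stop,retry}  (select→offer)
              case data:
                Y self-dual
              case stop:
                Y self-dual
              case retry:
                Y self-dual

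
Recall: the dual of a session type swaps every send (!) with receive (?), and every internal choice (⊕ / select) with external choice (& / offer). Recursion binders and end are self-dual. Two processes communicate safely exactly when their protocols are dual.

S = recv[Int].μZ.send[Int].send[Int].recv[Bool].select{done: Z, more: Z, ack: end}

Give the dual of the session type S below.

send[Int].μZ.recv[Int].recv[Int].send[Bool].offer{done: Z, more: Z, ack: end}

recv[Int] ↦ send[Int]
  μZ ↦ μZ  (binder kept)
    send[Int] ↦ recv[Int]
      send[Int] ↦ recv[Int]
        recv[Bool] ↦ send[Bool]
          select{done,more,ack} ↦ offer{done,more,ack}  (select→offer)
            • done:
              Z self-dual
            • more:
              Z self-dual
            • ack:
              end self-dual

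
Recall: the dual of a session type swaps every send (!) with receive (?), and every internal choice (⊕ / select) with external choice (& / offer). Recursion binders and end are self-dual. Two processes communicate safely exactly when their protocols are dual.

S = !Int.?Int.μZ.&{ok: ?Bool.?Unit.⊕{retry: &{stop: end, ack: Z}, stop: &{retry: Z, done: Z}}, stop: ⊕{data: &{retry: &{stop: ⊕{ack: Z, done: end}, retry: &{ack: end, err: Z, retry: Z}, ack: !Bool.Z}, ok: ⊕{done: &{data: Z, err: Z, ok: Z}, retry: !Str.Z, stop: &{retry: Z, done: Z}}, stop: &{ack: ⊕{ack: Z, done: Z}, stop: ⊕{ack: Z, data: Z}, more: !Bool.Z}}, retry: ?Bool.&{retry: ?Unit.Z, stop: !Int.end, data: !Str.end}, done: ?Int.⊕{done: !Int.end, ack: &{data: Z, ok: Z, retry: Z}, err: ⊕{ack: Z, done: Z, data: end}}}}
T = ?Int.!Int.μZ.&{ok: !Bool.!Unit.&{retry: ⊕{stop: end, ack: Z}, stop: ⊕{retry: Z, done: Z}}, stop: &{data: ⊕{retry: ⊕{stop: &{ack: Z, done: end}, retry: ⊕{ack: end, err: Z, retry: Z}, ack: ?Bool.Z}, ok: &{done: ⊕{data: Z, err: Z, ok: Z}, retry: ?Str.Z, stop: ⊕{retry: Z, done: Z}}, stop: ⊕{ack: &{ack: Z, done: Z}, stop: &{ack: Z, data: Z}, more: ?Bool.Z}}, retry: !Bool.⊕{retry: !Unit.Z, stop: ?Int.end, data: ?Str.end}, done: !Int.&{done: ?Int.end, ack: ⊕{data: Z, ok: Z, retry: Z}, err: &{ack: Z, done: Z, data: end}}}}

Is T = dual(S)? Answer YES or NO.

!Int ‖ ?Int  match
  ?Int ‖ !Int  match
    μZ ‖ μZ  match (binder kept)
      &{ok,stop} ‖ &{ok,stop}  ✗ choice polarity not flipped — not dual

NO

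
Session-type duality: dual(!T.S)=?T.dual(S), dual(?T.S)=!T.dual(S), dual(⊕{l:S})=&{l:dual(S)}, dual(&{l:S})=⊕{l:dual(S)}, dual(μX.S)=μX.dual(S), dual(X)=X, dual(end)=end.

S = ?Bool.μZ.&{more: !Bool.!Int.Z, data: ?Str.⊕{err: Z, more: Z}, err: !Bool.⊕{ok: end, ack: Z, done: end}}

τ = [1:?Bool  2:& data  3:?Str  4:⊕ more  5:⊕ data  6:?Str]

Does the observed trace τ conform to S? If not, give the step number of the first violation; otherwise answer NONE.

5

@1 ?Bool  ok  residual = μZ.…
@2 & data  ok  residual = ?Str.⊕{err: μZ.…, more: μZ.…}
@3 ?Str  ok  residual = ⊕{err: μZ.…, more: μZ.…}
@4 ⊕ more  ok  residual = μZ.…
@5 got ⊕ data, protocol expects & more or & data or & err  ✗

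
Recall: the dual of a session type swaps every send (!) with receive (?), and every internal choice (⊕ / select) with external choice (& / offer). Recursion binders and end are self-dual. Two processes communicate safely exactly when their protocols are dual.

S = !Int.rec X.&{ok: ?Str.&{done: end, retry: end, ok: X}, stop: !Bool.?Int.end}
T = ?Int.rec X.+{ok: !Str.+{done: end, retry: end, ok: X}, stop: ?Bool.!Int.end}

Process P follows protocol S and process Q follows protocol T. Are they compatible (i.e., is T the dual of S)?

!Int ‖ ?Int  ✓
  rec X ‖ rec X  ✓ (μ self-dual)
    &{ok,stop} ‖ +{ok,stop}  ✓ labels match
      [ok]
        ?Str ‖ !Str  ✓
          &{done,retry,ok} ‖ +{done,retry,ok}  ✓ labels match
            [done]
              end ‖ end  ✓
            [retry]
              end ‖ end  ✓
            [ok]
              X ‖ X  ✓
      [stop]
        !Bool ‖ ?Bool  ✓
          ?Int ‖ !Int  ✓
            end ‖ end  ✓

YES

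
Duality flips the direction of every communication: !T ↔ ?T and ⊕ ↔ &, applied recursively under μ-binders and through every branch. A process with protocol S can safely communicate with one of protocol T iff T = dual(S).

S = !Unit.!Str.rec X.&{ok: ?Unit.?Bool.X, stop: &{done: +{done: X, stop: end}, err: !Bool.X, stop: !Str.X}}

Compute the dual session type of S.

!Unit = ?Unit
  !Str = ?Str
    rec X = rec X  (rec unchanged)
      &{ok,stop} = +{ok,stop}  (&→⊕)
        • ok:
          ?Unit = !Unit
            ?Bool = !Bool
              dual(X) = X
        • stop:
          &{done,err,stop} = +{done,err,stop}  (&→⊕)
            • done:
              +{done,stop} = &{done,stop}  (select→offer)
                • done:
                  dual(X) = X
                • stop:
                  dual(end) = end
            • err:
              !Bool = ?Bool
                dual(X) = X
            • stop:
              !Str = ?Str
                dual(X) = X

?Unit.?Str.rec X.+{ok: !Unit.!Bool.X, stop: +{done: &{done: X, stop: end}, err: ?Bool.X, stop: ?Str.X}}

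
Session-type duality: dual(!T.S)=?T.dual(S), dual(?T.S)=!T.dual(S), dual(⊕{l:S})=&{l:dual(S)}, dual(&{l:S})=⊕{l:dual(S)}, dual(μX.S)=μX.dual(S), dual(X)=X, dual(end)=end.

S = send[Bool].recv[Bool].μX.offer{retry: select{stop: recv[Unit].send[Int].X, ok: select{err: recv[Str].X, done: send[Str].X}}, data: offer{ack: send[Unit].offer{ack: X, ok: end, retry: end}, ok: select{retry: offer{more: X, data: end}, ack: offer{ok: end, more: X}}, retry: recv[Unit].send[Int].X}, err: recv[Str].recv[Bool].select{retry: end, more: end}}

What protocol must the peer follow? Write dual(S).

send[Bool] = recv[Bool]
  recv[Bool] = send[Bool]
    μX = μX  (binder kept)
      offer{retry,data,err} = select{retry,data,err}  (&→⊕)
        [retry]
          select{stop,ok} = offer{stop,ok}  (⊕→&)
            [stop]
              recv[Unit] = send[Unit]
                send[Int] = recv[Int]
                  X self-dual
            [ok]
              select{err,done} = offer{err,done}  (⊕→&)
                [err]
                  recv[Str] = send[Str]
                    X self-dual
                [done]
                  send[Str] = recv[Str]
                    X self-dual
        [data]
          offer{ack,ok,retry} = select{ack,ok,retry}  (&→⊕)
            [ack]
              send[Unit] = recv[Unit]
                offer{ack,ok,retry} = select{ack,ok,retry}  (&→⊕)
                  [ack]
                    X self-dual
                  [ok]
                    end self-dual
                  [retry]
                    end self-dual
            [ok]
              select{retry,ack} = offer{retry,ack}  (⊕→&)
                [retry]
                  offer{more,data} = select{more,data}  (&→⊕)
                    [more]
                      X self-dual
                    [data]
                      end self-dual
                [ack]
                  offer{ok,more} = select{ok,more}  (&→⊕)
                    [ok]
                      end self-dual
                    [more]
                      X self-dual
            [retry]
              recv[Unit] = send[Unit]
                send[Int] = recv[Int]
                  X self-dual
        [err]
          recv[Str] = send[Str]
            recv[Bool] = send[Bool]
              select{retry,more} = offer{retry,more}  (⊕→&)
                [retry]
                  end self-dual
                [more]
                  end self-dual

recv[Bool].send[Bool].μX.select{retry: offer{stop: send[Unit].recv[Int].X, ok: offer{err: send[Str].X, done: recv[Str].X}}, data: select{ack: recv[Unit].select{ack: X, ok: end, retry: end}, ok: offer{retry: select{more: X, data: end}, ack: select{ok: end, more: X}}, retry: send[Unit].recv[Int].X}, err: send[Str].send[Bool].offer{retry: end, more: end}}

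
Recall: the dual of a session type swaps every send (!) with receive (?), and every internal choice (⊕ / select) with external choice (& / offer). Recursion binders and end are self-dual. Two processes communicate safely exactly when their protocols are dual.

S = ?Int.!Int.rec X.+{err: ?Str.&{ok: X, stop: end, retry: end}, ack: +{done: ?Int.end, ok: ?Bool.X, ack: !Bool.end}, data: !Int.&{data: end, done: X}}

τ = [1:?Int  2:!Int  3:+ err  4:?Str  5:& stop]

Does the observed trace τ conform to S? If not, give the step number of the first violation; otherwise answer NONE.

NONE

[1] ?Int  match  state: !Int.rec X.…
[2] !Int  match  state: rec X.…
[3] + err  match  state: ?Str.&{ok: rec X.…, stop: end, retry: end}
[4] ?Str  match  state: &{ok: rec X.…, stop: end, retry: end}
[5] & stop  match  state: end
all 5 steps conform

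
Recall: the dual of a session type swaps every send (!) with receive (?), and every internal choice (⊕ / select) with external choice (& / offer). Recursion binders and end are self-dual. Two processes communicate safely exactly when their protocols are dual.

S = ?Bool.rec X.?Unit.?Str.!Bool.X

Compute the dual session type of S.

?Bool = !Bool
  rec X = rec X  (binder kept)
    ?Unit = !Unit
      ?Str = !Str
        !Bool = ?Bool
          dual(X) = X

!Bool.rec X.!Unit.!Str.?Bool.X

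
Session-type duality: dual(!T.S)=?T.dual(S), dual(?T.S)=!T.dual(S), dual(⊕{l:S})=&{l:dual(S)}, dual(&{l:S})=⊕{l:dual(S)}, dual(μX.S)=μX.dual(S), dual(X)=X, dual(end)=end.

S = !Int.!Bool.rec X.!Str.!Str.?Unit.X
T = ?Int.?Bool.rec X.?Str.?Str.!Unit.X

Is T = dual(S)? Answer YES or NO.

!Int ‖ ?Int  ok
  !Bool ‖ ?Bool  ok
    rec X ‖ rec X  ok (μ self-dual)
      !Str ‖ ?Str  ok
        !Str ‖ ?Str  ok
          ?Unit ‖ !Unit  ok
            X ‖ X  ok

YES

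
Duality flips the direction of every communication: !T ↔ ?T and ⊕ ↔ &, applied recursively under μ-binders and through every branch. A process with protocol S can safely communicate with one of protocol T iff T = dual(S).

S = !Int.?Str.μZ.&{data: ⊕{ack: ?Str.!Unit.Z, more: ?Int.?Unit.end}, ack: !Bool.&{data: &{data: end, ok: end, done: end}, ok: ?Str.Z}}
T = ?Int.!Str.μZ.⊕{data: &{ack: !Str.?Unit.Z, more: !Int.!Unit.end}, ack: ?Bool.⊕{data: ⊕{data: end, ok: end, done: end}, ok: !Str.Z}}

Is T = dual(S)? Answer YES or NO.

!Int | ?Int  match
  ?Str | !Str  match
    μZ | μZ  match (binder kept)
      &{data,ack} | ⊕{data,ack}  match same labels
        case data:
          ⊕{ack,more} | &{ack,more}  match same labels
            case ack:
              ?Str | !Str  match
                !Unit | ?Unit  match
                  Z | Z  match
            case more:
              ?Int | !Int  match
                ?Unit | !Unit  match
                  end | end  match
        case ack:
          !Bool | ?Bool  match
            &{data,ok} | ⊕{data,ok}  match same labels
              case data:
                &{data,ok,done} | ⊕{data,ok,done}  match same labels
                  case data:
                    end | end  match
                  case ok:
                    end | end  match
                  case done:
                    end | end  match
              case ok:
                ?Str | !Str  match
                  Z | Z  match

YES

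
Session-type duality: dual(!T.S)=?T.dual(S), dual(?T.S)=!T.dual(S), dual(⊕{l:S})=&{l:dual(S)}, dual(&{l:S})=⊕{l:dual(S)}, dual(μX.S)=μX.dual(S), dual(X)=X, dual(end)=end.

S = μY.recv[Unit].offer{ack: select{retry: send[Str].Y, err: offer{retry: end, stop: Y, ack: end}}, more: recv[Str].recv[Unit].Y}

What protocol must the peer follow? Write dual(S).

μY.send[Unit].select{ack: offer{retry: recv[Str].Y, err: select{retry: end, stop: Y, ack: end}}, more: send[Str].send[Unit].Y}

μY = μY  (rec unchanged)
  recv[Unit] = send[Unit]
    offer{ack,more} = select{ack,more}  (external→internal)
      case ack:
        select{retry,err} = offer{retry,err}  (⊕→&)
          case retry:
            send[Str] = recv[Str]
              Y ↦ Y
          case err:
            offer{retry,stop,ack} = select{retry,stop,ack}  (external→internal)
              case retry:
                end ↦ end
              case stop:
                Y ↦ Y
              case ack:
                end ↦ end
      case more:
        recv[Str] = send[Str]
          recv[Unit] = send[Unit]
            Y ↦ Y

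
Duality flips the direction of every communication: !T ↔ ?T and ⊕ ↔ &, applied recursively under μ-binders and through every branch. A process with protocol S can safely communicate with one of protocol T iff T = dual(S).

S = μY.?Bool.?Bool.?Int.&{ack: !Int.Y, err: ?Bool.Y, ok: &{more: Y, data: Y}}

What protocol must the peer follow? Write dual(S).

μY.!Bool.!Bool.!Int.⊕{ack: ?Int.Y, err: !Bool.Y, ok: ⊕{more: Y, data: Y}}

μY = μY  (μ self-dual)
  ?Bool = !Bool
    ?Bool = !Bool
      ?Int = !Int
        &{ack,err,ok} = ⊕{ack,err,ok}  (&→⊕)
          [ack]
            !Int = ?Int
              dual(Y) = Y
          [err]
            ?Bool = !Bool
              dual(Y) = Y
          [ok]
            &{more,data} = ⊕{more,data}  (&→⊕)
              [more]
                dual(Y) = Y
              [data]
                dual(Y) = Y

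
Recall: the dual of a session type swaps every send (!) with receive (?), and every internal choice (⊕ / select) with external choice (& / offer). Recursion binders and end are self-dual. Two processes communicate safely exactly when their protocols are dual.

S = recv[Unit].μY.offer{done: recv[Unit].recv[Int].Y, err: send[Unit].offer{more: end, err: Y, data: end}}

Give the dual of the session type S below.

recv[Unit] ↦ send[Unit]
  μY ↦ μY  (binder kept)
    offer{done,err} ↦ select{done,err}  (offer→select)
      • done:
        recv[Unit] ↦ send[Unit]
          recv[Int] ↦ send[Int]
            Y self-dual
      • err:
        send[Unit] ↦ recv[Unit]
          offer{more,err,data} ↦ select{more,err,data}  (offer→select)
            • more:
              end self-dual
            • err:
              Y self-dual
            • data:
              end self-dual

send[Unit].μY.select{done: send[Unit].send[Int].Y, err: recv[Unit].select{more: end, err: Y, data: end}}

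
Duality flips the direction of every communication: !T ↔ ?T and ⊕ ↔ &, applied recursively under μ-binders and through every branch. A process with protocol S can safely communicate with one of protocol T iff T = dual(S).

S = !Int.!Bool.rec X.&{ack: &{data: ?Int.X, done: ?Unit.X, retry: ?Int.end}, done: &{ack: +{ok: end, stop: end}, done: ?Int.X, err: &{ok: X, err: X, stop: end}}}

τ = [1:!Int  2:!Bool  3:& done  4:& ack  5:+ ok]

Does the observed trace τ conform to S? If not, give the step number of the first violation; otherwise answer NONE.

NONE

@1 !Int  ok  state: !Bool.rec X.…
@2 !Bool  ok  state: rec X.…
@3 & done  ok  state: &{ack: +{ok: end, stop: end}, done: ?Int.rec X.…, err: &{ok: rec X.…, err: rec X.…, stop: end}}
@4 & ack  ok  state: +{ok: end, stop: end}
@5 + ok  ok  state: end
trace exhausted — no violation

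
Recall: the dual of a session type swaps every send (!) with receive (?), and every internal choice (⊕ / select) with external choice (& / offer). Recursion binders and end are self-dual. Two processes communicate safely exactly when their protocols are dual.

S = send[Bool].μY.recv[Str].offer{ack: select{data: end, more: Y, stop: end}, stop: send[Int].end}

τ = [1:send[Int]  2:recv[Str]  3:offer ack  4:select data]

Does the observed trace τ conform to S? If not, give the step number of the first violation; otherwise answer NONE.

[1] got send[Int], protocol expects send[Bool]  ✗

1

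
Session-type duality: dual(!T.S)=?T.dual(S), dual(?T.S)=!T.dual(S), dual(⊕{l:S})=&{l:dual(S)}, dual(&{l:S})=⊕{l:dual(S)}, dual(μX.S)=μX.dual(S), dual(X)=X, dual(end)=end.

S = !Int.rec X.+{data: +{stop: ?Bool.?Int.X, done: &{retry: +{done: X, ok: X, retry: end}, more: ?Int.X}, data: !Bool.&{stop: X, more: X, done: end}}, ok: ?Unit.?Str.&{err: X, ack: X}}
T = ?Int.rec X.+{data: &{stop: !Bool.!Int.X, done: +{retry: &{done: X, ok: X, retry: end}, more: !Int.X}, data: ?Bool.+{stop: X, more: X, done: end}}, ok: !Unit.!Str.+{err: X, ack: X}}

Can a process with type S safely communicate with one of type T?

NO

!Int | ?Int  ✓
  rec X | rec X  ✓ (μ self-dual)
    +{data,ok} | +{data,ok}  ✗ choice polarity not flipped — not dual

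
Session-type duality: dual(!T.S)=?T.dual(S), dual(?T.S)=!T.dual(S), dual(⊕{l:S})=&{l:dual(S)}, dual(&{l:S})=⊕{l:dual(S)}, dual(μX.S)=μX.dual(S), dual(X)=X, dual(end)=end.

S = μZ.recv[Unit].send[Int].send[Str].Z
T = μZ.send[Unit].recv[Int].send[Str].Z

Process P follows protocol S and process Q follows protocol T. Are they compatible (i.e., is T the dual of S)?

μZ vs μZ  match (rec unchanged)
  recv[Unit] vs send[Unit]  match
    send[Int] vs recv[Int]  match
      send[Str] vs send[Str]  ✗ same direction on both sides — not dual

NO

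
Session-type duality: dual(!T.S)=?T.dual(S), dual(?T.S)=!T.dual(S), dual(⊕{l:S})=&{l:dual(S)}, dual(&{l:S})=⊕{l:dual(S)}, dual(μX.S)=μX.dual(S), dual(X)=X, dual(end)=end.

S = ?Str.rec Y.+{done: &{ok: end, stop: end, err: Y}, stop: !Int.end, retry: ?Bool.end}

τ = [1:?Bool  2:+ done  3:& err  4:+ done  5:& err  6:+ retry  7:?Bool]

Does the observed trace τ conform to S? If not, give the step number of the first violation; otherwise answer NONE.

@1 got ?Bool, protocol expects ?Str  ✗

1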